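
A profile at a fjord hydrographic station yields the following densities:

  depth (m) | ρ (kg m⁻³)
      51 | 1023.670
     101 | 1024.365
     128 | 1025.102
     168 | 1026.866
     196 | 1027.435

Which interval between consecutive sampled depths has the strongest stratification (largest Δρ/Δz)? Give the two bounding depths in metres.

Compute the density gradient over each adjacent pair:
  51–101 m: Δρ/Δz = 0.695/50 = 0.014 kg m⁻⁴
  101–128 m: Δρ/Δz = 0.737/27 = 0.027 kg m⁻⁴
  128–168 m: Δρ/Δz = 1.764/40 = 0.044 kg m⁻⁴
  168–196 m: Δρ/Δz = 0.569/28 = 0.020 kg m⁻⁴
The largest gradient is in the 128–168 m interval — the pycnocline.

128–168 m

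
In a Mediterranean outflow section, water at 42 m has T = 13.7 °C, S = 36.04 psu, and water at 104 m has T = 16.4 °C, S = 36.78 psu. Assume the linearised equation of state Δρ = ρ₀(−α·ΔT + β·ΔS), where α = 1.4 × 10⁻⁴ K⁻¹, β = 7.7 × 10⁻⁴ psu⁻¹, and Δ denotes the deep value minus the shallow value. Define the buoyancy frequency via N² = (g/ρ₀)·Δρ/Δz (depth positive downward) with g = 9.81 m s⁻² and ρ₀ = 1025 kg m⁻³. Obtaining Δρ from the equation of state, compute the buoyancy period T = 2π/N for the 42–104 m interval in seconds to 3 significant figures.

1.14 × 10³ s

ΔT = +2.7 K, ΔS = +0.74 psu (deep − shallow).
Δρ/ρ₀ = −αΔT + βΔS = -3.78 × 10⁻⁴ + 5.698 × 10⁻⁴ = 1.918 × 10⁻⁴, so Δρ ≈ 0.1966 kg m⁻³.
N² = (g/ρ₀)·Δρ/Δz = g·(Δρ/ρ₀)/Δz = 9.81 × 1.918 × 10⁻⁴ / 62 = 3.0348 × 10⁻⁵ s⁻².
N = √(3.0348 × 10⁻⁵) = 5.5089 × 10⁻³ rad s⁻¹ → T = 2π/N = 1.1406 × 10³ s ≈ 1.14 × 10³ s.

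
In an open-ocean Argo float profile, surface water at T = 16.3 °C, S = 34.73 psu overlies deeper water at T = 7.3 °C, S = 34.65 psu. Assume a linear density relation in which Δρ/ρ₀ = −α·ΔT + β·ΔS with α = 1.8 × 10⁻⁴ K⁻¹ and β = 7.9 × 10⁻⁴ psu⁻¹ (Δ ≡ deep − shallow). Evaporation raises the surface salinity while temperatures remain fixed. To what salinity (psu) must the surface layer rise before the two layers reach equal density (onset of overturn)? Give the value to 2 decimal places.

Neutral buoyancy requires −α(T_deep − T_surf) + β(S_deep − S_surf′) = 0.
S_surf′ = S_deep − (α/β)·ΔT = 34.65 − (1.8 × 10⁻⁴/7.9 × 10⁻⁴)·(-9.0) = 36.7006 psu.
Increase required: 36.7006 − 34.73 = 1.9706 psu.

36.70 psu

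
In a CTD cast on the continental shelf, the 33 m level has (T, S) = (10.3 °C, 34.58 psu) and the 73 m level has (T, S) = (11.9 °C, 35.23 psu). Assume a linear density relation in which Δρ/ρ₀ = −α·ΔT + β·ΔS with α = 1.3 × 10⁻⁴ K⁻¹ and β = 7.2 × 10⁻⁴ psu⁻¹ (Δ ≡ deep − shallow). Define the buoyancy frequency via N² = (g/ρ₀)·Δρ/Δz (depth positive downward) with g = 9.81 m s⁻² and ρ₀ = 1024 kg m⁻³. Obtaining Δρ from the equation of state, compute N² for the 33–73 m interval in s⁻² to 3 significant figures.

6.38 × 10⁻⁵ s⁻²

ΔT = +1.6 K, ΔS = +0.65 psu (deep − shallow).
Δρ/ρ₀ = −αΔT + βΔS = -2.08 × 10⁻⁴ + 4.68 × 10⁻⁴ = 2.60 × 10⁻⁴, so Δρ ≈ 0.2662 kg m⁻³.
N² = (g/ρ₀)·Δρ/Δz = g·(Δρ/ρ₀)/Δz = 9.81 × 2.60 × 10⁻⁴ / 40 = 6.3765 × 10⁻⁵ s⁻² ≈ 6.38 × 10⁻⁵ s⁻².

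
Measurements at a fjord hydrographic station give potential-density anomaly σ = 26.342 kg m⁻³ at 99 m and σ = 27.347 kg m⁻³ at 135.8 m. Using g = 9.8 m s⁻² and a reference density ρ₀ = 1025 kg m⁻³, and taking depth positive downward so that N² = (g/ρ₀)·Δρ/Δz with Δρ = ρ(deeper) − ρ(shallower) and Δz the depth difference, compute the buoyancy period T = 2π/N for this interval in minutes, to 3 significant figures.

Δρ = 1027.347 − 1026.342 = 1.005 kg m⁻³ over Δz = 135.8 − 99 = 36.8 m.
N² = (9.8/1025) × (1.005/36.8) = 2.6111 × 10⁻⁴ s⁻².
N = √(2.6111 × 10⁻⁴) = 0.016159 rad s⁻¹, so T = 2π/N = 388.84 s = 6.4807 min ≈ 6.48 min.
Since Δρ > 0 the layer is stably stratified.

6.48 min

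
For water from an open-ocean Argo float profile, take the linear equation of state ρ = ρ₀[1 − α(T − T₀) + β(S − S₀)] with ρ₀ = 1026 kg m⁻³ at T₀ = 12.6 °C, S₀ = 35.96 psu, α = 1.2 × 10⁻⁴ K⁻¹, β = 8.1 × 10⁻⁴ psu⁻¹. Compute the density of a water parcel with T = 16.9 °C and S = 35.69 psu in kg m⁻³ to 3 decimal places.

T − T₀ = +4.3 K, S − S₀ = -0.27 psu.
Bracket = 1 − α·(+4.3) + β·(-0.27) = 1 + (-7.347 × 10⁻⁴) = 0.9992653.
ρ = 1026 × 0.9992653 = 1025.246 kg m⁻³.

1025.246 kg m⁻³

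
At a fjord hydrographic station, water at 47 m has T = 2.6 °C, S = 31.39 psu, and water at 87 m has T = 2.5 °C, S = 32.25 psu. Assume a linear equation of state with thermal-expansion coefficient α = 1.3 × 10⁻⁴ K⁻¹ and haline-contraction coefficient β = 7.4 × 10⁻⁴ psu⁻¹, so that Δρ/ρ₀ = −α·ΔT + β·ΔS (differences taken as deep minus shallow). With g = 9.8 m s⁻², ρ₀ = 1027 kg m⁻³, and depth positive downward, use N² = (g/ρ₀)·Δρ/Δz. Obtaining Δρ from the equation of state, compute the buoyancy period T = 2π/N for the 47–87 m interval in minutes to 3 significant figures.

8.30 min

ΔT = -0.1 K, ΔS = +0.86 psu (deep − shallow).
Δρ/ρ₀ = −αΔT + βΔS = 1.30 × 10⁻⁵ + 6.364 × 10⁻⁴ = 6.494 × 10⁻⁴, so Δρ ≈ 0.6669 kg m⁻³.
N² = (g/ρ₀)·Δρ/Δz = g·(Δρ/ρ₀)/Δz = 9.8 × 6.494 × 10⁻⁴ / 40 = 1.5910 × 10⁻⁴ s⁻².
N = √(1.5910 × 10⁻⁴) = 0.012613 rad s⁻¹ → T = 2π/N = 498.15 s = 8.3025 min ≈ 8.30 min.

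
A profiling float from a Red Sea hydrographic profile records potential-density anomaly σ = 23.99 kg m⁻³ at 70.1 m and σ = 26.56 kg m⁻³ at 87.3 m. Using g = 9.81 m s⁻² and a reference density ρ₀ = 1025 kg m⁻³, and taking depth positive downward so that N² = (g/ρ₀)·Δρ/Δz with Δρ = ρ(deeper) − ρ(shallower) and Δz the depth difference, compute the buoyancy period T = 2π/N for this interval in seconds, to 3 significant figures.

Δρ = 1026.56 − 1023.99 = 2.57 kg m⁻³ over Δz = 87.3 − 70.1 = 17.2 m.
N² = (9.81/1025) × (2.57/17.2) = 1.4300 × 10⁻³ s⁻².
N = √(1.4300 × 10⁻³) = 0.037815 rad s⁻¹, so T = 2π/N = 166.16 s ≈ 166 s.

166 s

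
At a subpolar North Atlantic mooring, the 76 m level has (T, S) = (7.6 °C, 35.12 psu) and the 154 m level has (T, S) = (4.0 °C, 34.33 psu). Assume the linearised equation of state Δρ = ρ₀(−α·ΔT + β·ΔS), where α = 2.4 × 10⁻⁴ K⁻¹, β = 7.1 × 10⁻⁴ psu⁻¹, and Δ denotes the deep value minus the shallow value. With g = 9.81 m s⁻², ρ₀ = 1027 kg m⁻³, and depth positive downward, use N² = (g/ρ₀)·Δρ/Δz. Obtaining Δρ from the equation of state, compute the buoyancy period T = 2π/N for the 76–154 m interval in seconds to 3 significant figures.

ΔT = -3.6 K, ΔS = -0.79 psu (deep − shallow).
Δρ/ρ₀ = −αΔT + βΔS = 8.64 × 10⁻⁴ − 5.609 × 10⁻⁴ = 3.031 × 10⁻⁴, so Δρ ≈ 0.3113 kg m⁻³.
N² = (g/ρ₀)·Δρ/Δz = g·(Δρ/ρ₀)/Δz = 9.81 × 3.031 × 10⁻⁴ / 78 = 3.8121 × 10⁻⁵ s⁻².
N = √(3.8121 × 10⁻⁵) = 6.1742 × 10⁻³ rad s⁻¹ → T = 2π/N = 1.0177 × 10³ s ≈ 1.02 × 10³ s.

1.02 × 10³ s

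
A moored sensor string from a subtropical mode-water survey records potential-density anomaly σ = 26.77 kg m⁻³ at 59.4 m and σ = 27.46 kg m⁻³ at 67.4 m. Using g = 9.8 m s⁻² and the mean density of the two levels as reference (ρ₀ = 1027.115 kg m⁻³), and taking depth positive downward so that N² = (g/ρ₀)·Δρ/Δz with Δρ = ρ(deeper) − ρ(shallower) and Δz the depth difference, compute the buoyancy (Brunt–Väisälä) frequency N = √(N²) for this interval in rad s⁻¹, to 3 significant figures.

Δρ = 1027.46 − 1026.77 = 0.69 kg m⁻³ over Δz = 67.4 − 59.4 = 8 m.
N² = (9.8/1027.115) × (0.69/8) = 8.2294 × 10⁻⁴ s⁻².
N = √(8.2294 × 10⁻⁴) = 0.028687 rad s⁻¹ ≈ 0.0287 rad s⁻¹.
A positive N² confirms static stability across the interval.

0.0287 rad s⁻¹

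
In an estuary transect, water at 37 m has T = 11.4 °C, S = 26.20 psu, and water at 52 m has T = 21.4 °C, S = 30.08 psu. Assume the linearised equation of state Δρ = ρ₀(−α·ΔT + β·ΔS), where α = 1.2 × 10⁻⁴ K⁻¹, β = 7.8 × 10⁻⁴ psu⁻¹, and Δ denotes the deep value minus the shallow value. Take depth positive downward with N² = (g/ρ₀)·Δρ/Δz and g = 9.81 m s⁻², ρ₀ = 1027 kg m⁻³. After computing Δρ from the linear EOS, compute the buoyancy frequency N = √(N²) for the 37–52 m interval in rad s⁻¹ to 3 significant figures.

0.0346 rad s⁻¹

ΔT = +10.0 K, ΔS = +3.88 psu (deep − shallow).
Δρ/ρ₀ = −αΔT + βΔS = -1.20 × 10⁻³ + 3.0264 × 10⁻³ = 1.8264 × 10⁻³, so Δρ ≈ 1.876 kg m⁻³.
N² = (g/ρ₀)·Δρ/Δz = g·(Δρ/ρ₀)/Δz = 9.81 × 1.8264 × 10⁻³ / 15 = 1.1945 × 10⁻³ s⁻².
N = √(1.1945 × 10⁻³) = 0.034562 rad s⁻¹ ≈ 0.0346 rad s⁻¹.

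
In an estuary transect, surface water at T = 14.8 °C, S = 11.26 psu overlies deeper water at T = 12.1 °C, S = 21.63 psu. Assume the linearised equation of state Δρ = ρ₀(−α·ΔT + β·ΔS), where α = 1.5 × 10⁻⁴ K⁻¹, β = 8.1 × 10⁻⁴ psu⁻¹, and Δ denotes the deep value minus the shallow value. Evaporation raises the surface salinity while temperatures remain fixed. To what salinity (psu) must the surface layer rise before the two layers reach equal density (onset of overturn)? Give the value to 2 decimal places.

22.13 psu

Neutral buoyancy requires −α(T_deep − T_surf) + β(S_deep − S_surf′) = 0.
S_surf′ = S_deep − (α/β)·ΔT = 21.63 − (1.5 × 10⁻⁴/8.1 × 10⁻⁴)·(-2.7) = 22.1300 psu.
Increase required: 22.1300 − 11.26 = 10.8700 psu.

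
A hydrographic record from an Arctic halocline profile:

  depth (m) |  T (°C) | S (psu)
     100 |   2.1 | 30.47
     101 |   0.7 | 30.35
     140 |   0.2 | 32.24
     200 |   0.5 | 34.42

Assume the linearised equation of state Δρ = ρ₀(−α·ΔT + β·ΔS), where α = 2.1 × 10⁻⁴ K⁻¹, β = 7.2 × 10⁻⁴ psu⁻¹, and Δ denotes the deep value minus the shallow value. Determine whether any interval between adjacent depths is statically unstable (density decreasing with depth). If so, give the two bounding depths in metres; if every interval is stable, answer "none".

Evaluate Δρ/ρ₀ = −αΔT + βΔS across each adjacent pair:
  100–101 m: −αΔT+βΔS = −(2.1 × 10⁻⁴)(-1.4)+(7.2 × 10⁻⁴)(-0.12) = 2.1 × 10⁻⁴ → stable
  101–140 m: −αΔT+βΔS = −(2.1 × 10⁻⁴)(-0.5)+(7.2 × 10⁻⁴)(+1.89) = 1.5 × 10⁻³ → stable
  140–200 m: −αΔT+βΔS = −(2.1 × 10⁻⁴)(+0.3)+(7.2 × 10⁻⁴)(+2.18) = 1.5 × 10⁻³ → stable
Every interval has Δρ > 0: the column is stably stratified throughout.

none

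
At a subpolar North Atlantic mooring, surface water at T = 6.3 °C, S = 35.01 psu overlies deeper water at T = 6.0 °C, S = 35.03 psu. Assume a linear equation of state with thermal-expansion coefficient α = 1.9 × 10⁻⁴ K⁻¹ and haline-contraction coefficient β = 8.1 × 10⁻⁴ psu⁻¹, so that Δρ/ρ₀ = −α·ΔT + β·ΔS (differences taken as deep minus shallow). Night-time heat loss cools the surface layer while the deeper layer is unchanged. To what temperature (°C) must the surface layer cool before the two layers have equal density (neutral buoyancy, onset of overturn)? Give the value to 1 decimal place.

Neutral buoyancy requires Δρ = 0, i.e. −α(T_deep − T_surf′) + β(S_deep − S_surf) = 0.
T_surf′ = T_deep − (β/α)·ΔS = 6.0 − (8.1 × 10⁻⁴/1.9 × 10⁻⁴)·(+0.02) = 5.915 °C.
Cooling required: 6.3 − (5.915) = 0.385 °C.

5.9 °C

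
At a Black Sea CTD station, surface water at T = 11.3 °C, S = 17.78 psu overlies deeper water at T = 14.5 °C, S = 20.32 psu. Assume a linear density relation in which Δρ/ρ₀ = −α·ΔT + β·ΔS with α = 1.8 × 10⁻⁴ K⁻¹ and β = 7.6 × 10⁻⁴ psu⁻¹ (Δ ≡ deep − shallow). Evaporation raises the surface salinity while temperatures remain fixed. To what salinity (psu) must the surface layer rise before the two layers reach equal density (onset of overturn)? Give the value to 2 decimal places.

19.56 psu

Neutral buoyancy requires −α(T_deep − T_surf) + β(S_deep − S_surf′) = 0.
S_surf′ = S_deep − (α/β)·ΔT = 20.32 − (1.8 × 10⁻⁴/7.6 × 10⁻⁴)·(+3.2) = 19.5621 psu.
Increase required: 19.5621 − 17.78 = 1.7821 psu.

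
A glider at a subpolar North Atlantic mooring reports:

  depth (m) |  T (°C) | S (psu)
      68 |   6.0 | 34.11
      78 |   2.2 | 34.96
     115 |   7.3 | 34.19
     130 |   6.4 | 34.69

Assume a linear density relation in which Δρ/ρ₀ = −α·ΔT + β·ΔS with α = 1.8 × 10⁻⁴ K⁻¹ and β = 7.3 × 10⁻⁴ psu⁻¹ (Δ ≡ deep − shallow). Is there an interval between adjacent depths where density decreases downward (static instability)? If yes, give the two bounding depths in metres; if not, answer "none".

78–115 m

Evaluate Δρ/ρ₀ = −αΔT + βΔS across each adjacent pair:
  68–78 m: −αΔT+βΔS = −(1.8 × 10⁻⁴)(-3.8)+(7.3 × 10⁻⁴)(+0.85) = 1.3 × 10⁻³ → stable
  78–115 m: −αΔT+βΔS = −(1.8 × 10⁻⁴)(+5.1)+(7.3 × 10⁻⁴)(-0.77) = -1.5 × 10⁻³ → UNSTABLE
  115–130 m: −αΔT+βΔS = −(1.8 × 10⁻⁴)(-0.9)+(7.3 × 10⁻⁴)(+0.50) = 5.3 × 10⁻⁴ → stable
The 78–115 m interval has Δρ < 0: lighter water underlies denser water.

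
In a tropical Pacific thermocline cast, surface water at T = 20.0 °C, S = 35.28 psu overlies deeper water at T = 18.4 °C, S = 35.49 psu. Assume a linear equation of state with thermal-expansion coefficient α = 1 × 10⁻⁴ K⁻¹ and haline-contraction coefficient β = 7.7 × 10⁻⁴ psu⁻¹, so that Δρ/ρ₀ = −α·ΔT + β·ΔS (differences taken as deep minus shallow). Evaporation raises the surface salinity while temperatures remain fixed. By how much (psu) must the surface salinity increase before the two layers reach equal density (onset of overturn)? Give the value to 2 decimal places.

0.42 psu

Neutral buoyancy requires −α(T_deep − T_surf) + β(S_deep − S_surf′) = 0.
S_surf′ = S_deep − (α/β)·ΔT = 35.49 − (1 × 10⁻⁴/7.7 × 10⁻⁴)·(-1.6) = 35.6978 psu.
Increase required: 35.6978 − 35.28 = 0.4178 psu.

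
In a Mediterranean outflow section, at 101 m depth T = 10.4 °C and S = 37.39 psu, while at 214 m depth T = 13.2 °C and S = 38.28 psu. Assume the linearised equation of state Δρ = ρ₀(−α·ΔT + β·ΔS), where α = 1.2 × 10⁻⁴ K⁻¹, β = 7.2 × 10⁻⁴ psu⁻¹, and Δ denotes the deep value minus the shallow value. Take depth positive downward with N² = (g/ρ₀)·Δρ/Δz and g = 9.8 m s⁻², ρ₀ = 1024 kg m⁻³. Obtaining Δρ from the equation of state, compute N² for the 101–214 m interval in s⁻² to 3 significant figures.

ΔT = +2.8 K, ΔS = +0.89 psu (deep − shallow).
Δρ/ρ₀ = −αΔT + βΔS = -3.36 × 10⁻⁴ + 6.408 × 10⁻⁴ = 3.048 × 10⁻⁴, so Δρ ≈ 0.3121 kg m⁻³.
N² = (g/ρ₀)·Δρ/Δz = g·(Δρ/ρ₀)/Δz = 9.8 × 3.048 × 10⁻⁴ / 113 = 2.6434 × 10⁻⁵ s⁻² ≈ 2.64 × 10⁻⁵ s⁻².

2.64 × 10⁻⁵ s⁻²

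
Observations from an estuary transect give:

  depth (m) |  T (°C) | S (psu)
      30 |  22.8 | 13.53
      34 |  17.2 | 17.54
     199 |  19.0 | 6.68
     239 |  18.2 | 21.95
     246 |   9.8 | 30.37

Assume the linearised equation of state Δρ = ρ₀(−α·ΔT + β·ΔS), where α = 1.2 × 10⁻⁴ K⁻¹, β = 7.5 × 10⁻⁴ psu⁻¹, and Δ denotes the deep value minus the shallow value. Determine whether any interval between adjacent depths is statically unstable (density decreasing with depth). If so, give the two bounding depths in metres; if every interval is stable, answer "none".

34–199 m

Evaluate Δρ/ρ₀ = −αΔT + βΔS across each adjacent pair:
  30–34 m: −αΔT+βΔS = −(1.2 × 10⁻⁴)(-5.6)+(7.5 × 10⁻⁴)(+4.01) = 3.7 × 10⁻³ → stable
  34–199 m: −αΔT+βΔS = −(1.2 × 10⁻⁴)(+1.8)+(7.5 × 10⁻⁴)(-10.86) = -8.4 × 10⁻³ → UNSTABLE
  199–239 m: −αΔT+βΔS = −(1.2 × 10⁻⁴)(-0.8)+(7.5 × 10⁻⁴)(+15.27) = 0.012 → stable
  239–246 m: −αΔT+βΔS = −(1.2 × 10⁻⁴)(-8.4)+(7.5 × 10⁻⁴)(+8.42) = 7.3 × 10⁻³ → stable
The 34–199 m interval has Δρ < 0: lighter water underlies denser water.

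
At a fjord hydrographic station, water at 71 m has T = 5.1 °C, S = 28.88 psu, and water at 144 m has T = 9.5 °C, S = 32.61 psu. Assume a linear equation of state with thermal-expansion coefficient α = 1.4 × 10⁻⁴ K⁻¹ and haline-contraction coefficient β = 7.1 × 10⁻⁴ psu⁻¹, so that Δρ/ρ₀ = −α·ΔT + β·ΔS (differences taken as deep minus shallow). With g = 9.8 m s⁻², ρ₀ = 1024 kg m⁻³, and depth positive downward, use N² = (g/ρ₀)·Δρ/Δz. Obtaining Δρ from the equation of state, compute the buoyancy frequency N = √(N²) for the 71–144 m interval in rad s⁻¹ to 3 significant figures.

0.0165 rad s⁻¹

ΔT = +4.4 K, ΔS = +3.73 psu (deep − shallow).
Δρ/ρ₀ = −αΔT + βΔS = -6.16 × 10⁻⁴ + 2.6483 × 10⁻³ = 2.0323 × 10⁻³, so Δρ ≈ 2.081 kg m⁻³.
N² = (g/ρ₀)·Δρ/Δz = g·(Δρ/ρ₀)/Δz = 9.8 × 2.0323 × 10⁻³ / 73 = 2.7283 × 10⁻⁴ s⁻².
N = √(2.7283 × 10⁻⁴) = 0.016518 rad s⁻¹ ≈ 0.0165 rad s⁻¹.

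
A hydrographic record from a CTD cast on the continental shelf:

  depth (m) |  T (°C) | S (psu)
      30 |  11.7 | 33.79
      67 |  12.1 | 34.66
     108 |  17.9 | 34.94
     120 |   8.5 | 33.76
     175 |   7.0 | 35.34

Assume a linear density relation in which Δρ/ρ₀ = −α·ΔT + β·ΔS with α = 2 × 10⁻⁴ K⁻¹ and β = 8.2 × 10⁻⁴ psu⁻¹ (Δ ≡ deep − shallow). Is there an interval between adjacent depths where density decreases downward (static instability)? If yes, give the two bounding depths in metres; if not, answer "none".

Evaluate Δρ/ρ₀ = −αΔT + βΔS across each adjacent pair:
  30–67 m: −αΔT+βΔS = −(2 × 10⁻⁴)(+0.4)+(8.2 × 10⁻⁴)(+0.87) = 6.3 × 10⁻⁴ → stable
  67–108 m: −αΔT+βΔS = −(2 × 10⁻⁴)(+5.8)+(8.2 × 10⁻⁴)(+0.28) = -9.3 × 10⁻⁴ → UNSTABLE
  108–120 m: −αΔT+βΔS = −(2 × 10⁻⁴)(-9.4)+(8.2 × 10⁻⁴)(-1.18) = 9.1 × 10⁻⁴ → stable
  120–175 m: −αΔT+βΔS = −(2 × 10⁻⁴)(-1.5)+(8.2 × 10⁻⁴)(+1.58) = 1.6 × 10⁻³ → stable
The 67–108 m interval has Δρ < 0: lighter water underlies denser water.

67–108 m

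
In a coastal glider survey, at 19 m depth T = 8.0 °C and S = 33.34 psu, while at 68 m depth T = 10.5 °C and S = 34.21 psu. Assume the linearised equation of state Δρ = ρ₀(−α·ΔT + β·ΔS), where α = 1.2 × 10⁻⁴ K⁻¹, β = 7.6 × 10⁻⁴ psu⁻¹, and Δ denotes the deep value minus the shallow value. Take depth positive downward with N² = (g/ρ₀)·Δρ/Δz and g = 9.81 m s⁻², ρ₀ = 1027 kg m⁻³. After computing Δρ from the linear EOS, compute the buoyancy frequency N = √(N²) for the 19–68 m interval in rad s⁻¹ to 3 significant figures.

8.50 × 10⁻³ rad s⁻¹

ΔT = +2.5 K, ΔS = +0.87 psu (deep − shallow).
Δρ/ρ₀ = −αΔT + βΔS = -3.00 × 10⁻⁴ + 6.612 × 10⁻⁴ = 3.612 × 10⁻⁴, so Δρ ≈ 0.3710 kg m⁻³.
N² = (g/ρ₀)·Δρ/Δz = g·(Δρ/ρ₀)/Δz = 9.81 × 3.612 × 10⁻⁴ / 49 = 7.2314 × 10⁻⁵ s⁻².
N = √(7.2314 × 10⁻⁵) = 8.5038 × 10⁻³ rad s⁻¹ ≈ 8.50 × 10⁻³ rad s⁻¹.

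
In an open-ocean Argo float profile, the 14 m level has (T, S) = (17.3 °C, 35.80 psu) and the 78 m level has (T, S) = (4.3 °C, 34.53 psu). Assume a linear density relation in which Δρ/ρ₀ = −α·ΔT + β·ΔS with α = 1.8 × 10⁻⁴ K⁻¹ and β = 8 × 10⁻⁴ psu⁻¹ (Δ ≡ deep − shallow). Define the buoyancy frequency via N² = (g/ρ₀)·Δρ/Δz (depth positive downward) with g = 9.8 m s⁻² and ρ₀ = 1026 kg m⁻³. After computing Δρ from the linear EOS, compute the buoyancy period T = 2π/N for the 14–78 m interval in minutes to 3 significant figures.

7.35 min

ΔT = -13.0 K, ΔS = -1.27 psu (deep − shallow).
Δρ/ρ₀ = −αΔT + βΔS = 2.34 × 10⁻³ − 1.016 × 10⁻³ = 1.324 × 10⁻³, so Δρ ≈ 1.358 kg m⁻³.
N² = (g/ρ₀)·Δρ/Δz = g·(Δρ/ρ₀)/Δz = 9.8 × 1.324 × 10⁻³ / 64 = 2.0274 × 10⁻⁴ s⁻².
N = √(2.0274 × 10⁻⁴) = 0.014239 rad s⁻¹ → T = 2π/N = 441.27 s = 7.3545 min ≈ 7.35 min.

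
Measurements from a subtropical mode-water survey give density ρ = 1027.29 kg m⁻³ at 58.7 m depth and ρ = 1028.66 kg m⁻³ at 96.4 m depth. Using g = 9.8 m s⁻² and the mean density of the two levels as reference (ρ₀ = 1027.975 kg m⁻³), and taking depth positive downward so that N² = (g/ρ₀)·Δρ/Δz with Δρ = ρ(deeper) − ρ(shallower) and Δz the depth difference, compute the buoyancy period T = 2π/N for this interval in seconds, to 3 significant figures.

Δρ = 1028.66 − 1027.29 = 1.37 kg m⁻³ over Δz = 96.4 − 58.7 = 37.7 m.
N² = (9.8/1027.975) × (1.37/37.7) = 3.4644 × 10⁻⁴ s⁻².
N = √(3.4644 × 10⁻⁴) = 0.018613 rad s⁻¹, so T = 2π/N = 337.57 s ≈ 338 s.

338 s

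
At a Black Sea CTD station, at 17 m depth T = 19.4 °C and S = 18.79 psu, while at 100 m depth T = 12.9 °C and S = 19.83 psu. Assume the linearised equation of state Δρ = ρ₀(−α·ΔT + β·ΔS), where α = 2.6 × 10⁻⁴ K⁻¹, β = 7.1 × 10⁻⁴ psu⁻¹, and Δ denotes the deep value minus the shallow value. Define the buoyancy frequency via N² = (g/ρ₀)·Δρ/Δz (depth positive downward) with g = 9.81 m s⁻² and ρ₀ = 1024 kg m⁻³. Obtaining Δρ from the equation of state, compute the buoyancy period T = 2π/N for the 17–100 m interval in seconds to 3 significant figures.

ΔT = -6.5 K, ΔS = +1.04 psu (deep − shallow).
Δρ/ρ₀ = −αΔT + βΔS = 1.69 × 10⁻³ + 7.384 × 10⁻⁴ = 2.4284 × 10⁻³, so Δρ ≈ 2.487 kg m⁻³.
N² = (g/ρ₀)·Δρ/Δz = g·(Δρ/ρ₀)/Δz = 9.81 × 2.4284 × 10⁻³ / 83 = 2.8702 × 10⁻⁴ s⁻².
N = √(2.8702 × 10⁻⁴) = 0.016942 rad s⁻¹ → T = 2π/N = 370.86 s ≈ 371 s.

371 s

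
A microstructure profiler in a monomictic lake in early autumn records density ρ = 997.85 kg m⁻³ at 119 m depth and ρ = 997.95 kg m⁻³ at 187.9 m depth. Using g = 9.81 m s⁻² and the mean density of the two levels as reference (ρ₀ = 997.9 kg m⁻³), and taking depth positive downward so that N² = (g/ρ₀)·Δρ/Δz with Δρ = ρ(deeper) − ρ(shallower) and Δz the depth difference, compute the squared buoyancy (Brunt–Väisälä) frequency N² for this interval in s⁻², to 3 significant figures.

1.43 × 10⁻⁵ s⁻²

Δρ = 997.95 − 997.85 = 0.10 kg m⁻³ over Δz = 187.9 − 119 = 68.9 m.
N² = (9.81/997.9) × (0.10/68.9) = 1.4268 × 10⁻⁵ s⁻² ≈ 1.43 × 10⁻⁵ s⁻².
A positive N² confirms static stability across the interval.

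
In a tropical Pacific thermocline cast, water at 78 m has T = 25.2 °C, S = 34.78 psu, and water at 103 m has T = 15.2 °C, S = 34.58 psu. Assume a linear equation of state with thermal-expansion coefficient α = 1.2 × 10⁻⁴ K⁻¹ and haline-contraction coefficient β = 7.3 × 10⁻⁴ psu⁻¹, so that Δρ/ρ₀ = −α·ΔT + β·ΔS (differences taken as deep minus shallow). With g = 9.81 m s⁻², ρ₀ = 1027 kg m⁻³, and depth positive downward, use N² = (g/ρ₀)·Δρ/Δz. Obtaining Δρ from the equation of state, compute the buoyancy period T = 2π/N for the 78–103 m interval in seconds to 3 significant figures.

309 s

ΔT = -10.0 K, ΔS = -0.20 psu (deep − shallow).
Δρ/ρ₀ = −αΔT + βΔS = 1.20 × 10⁻³ − 1.46 × 10⁻⁴ = 1.054 × 10⁻³, so Δρ ≈ 1.082 kg m⁻³.
N² = (g/ρ₀)·Δρ/Δz = g·(Δρ/ρ₀)/Δz = 9.81 × 1.054 × 10⁻³ / 25 = 4.1359 × 10⁻⁴ s⁻².
N = √(4.1359 × 10⁻⁴) = 0.020337 rad s⁻¹ → T = 2π/N = 308.95 s ≈ 309 s.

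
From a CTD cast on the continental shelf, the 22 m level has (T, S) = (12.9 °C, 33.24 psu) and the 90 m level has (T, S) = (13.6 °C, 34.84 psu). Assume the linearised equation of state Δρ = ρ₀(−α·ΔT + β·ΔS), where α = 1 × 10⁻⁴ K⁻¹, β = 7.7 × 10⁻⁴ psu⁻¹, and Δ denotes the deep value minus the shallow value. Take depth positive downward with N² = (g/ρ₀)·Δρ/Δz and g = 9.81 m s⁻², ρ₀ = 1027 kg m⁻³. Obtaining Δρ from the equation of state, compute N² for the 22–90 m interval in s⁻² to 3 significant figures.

1.68 × 10⁻⁴ s⁻²

ΔT = +0.7 K, ΔS = +1.60 psu (deep − shallow).
Δρ/ρ₀ = −αΔT + βΔS = -7.00 × 10⁻⁵ + 1.232 × 10⁻³ = 1.162 × 10⁻³, so Δρ ≈ 1.193 kg m⁻³.
N² = (g/ρ₀)·Δρ/Δz = g·(Δρ/ρ₀)/Δz = 9.81 × 1.162 × 10⁻³ / 68 = 1.6764 × 10⁻⁴ s⁻² ≈ 1.68 × 10⁻⁴ s⁻².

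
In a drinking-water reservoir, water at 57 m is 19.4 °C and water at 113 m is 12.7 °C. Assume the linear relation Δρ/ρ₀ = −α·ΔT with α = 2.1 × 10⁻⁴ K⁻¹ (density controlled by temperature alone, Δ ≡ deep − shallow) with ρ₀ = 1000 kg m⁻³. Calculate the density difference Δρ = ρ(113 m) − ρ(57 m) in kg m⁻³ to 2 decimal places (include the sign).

+1.41 kg m⁻³

ΔT = -6.7 K, Δρ/ρ₀ = −αΔT = 1.407 × 10⁻³.
Δρ = 1000 × (1.407 × 10⁻³) = +1.41 kg m⁻³.
Positive Δρ: denser below, stable.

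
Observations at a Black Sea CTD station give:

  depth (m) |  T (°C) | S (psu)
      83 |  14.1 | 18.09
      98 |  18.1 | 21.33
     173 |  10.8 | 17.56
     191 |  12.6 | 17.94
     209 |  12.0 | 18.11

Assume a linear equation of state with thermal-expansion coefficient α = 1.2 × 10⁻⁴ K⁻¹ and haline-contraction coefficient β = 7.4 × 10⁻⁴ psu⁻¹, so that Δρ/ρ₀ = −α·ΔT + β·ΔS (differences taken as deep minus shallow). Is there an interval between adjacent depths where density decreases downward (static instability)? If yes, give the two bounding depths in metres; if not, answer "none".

Evaluate Δρ/ρ₀ = −αΔT + βΔS across each adjacent pair:
  83–98 m: −αΔT+βΔS = −(1.2 × 10⁻⁴)(+4.0)+(7.4 × 10⁻⁴)(+3.24) = 1.9 × 10⁻³ → stable
  98–173 m: −αΔT+βΔS = −(1.2 × 10⁻⁴)(-7.3)+(7.4 × 10⁻⁴)(-3.77) = -1.9 × 10⁻³ → UNSTABLE
  173–191 m: −αΔT+βΔS = −(1.2 × 10⁻⁴)(+1.8)+(7.4 × 10⁻⁴)(+0.38) = 6.5 × 10⁻⁵ → stable
  191–209 m: −αΔT+βΔS = −(1.2 × 10⁻⁴)(-0.6)+(7.4 × 10⁻⁴)(+0.17) = 2.0 × 10⁻⁴ → stable
The 98–173 m interval has Δρ < 0: lighter water underlies denser water.

98–173 m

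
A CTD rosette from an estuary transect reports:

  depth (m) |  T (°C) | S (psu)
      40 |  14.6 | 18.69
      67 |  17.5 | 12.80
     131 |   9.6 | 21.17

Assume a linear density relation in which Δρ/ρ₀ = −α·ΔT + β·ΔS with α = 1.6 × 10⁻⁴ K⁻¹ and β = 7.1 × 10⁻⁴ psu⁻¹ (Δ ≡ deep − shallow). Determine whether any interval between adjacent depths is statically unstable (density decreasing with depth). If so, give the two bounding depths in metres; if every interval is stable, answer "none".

Evaluate Δρ/ρ₀ = −αΔT + βΔS across each adjacent pair:
  40–67 m: −αΔT+βΔS = −(1.6 × 10⁻⁴)(+2.9)+(7.1 × 10⁻⁴)(-5.89) = -4.6 × 10⁻³ → UNSTABLE
  67–131 m: −αΔT+βΔS = −(1.6 × 10⁻⁴)(-7.9)+(7.1 × 10⁻⁴)(+8.37) = 7.2 × 10⁻³ → stable
The 40–67 m interval has Δρ < 0: lighter water underlies denser water.

40–67 m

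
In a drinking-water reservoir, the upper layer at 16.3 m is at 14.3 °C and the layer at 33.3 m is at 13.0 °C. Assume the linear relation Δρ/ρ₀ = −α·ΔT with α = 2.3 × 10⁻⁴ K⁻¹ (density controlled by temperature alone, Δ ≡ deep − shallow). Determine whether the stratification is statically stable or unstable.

stable

ΔT = 13.0 − 14.3 = -1.3 K, so Δρ/ρ₀ = −αΔT = 2.99 × 10⁻⁴.
Δρ/ρ₀ > 0, so Δρ > 0: deeper water is denser → statically stable.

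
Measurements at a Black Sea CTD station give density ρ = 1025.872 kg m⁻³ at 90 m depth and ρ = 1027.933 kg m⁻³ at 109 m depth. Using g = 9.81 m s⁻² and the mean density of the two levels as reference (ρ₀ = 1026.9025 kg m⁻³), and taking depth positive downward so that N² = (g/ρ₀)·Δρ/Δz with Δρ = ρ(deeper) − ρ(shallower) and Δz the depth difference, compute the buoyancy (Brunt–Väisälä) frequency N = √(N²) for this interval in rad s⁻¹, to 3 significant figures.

0.0322 rad s⁻¹

Δρ = 1027.933 − 1025.872 = 2.061 kg m⁻³ over Δz = 109 − 90 = 19 m.
N² = (9.81/1026.9025) × (2.061/19) = 1.0362 × 10⁻³ s⁻².
N = √(1.0362 × 10⁻³) = 0.032190 rad s⁻¹ ≈ 0.0322 rad s⁻¹.
Since Δρ > 0 the layer is stably stratified.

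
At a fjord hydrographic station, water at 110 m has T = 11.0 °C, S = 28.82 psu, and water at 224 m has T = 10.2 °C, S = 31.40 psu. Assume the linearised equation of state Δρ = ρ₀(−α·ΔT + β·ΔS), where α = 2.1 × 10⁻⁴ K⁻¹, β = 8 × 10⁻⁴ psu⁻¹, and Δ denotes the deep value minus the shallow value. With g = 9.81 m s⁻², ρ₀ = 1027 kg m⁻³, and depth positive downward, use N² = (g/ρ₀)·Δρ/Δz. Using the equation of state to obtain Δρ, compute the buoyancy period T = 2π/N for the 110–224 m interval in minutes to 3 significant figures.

7.56 min

ΔT = -0.8 K, ΔS = +2.58 psu (deep − shallow).
Δρ/ρ₀ = −αΔT + βΔS = 1.68 × 10⁻⁴ + 2.064 × 10⁻³ = 2.232 × 10⁻³, so Δρ ≈ 2.292 kg m⁻³.
N² = (g/ρ₀)·Δρ/Δz = g·(Δρ/ρ₀)/Δz = 9.81 × 2.232 × 10⁻³ / 114 = 1.9207 × 10⁻⁴ s⁻².
N = √(1.9207 × 10⁻⁴) = 0.013859 rad s⁻¹ → T = 2π/N = 453.36 s = 7.5560 min ≈ 7.56 min.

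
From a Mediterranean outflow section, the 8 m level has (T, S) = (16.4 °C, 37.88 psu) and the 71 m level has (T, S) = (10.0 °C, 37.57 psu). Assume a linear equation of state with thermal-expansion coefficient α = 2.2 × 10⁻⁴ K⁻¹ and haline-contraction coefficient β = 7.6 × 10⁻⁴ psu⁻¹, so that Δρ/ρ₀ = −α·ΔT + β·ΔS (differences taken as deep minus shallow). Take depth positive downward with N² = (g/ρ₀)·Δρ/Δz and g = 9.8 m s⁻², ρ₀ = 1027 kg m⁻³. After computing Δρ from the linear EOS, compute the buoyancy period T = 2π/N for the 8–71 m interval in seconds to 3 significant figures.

465 s

ΔT = -6.4 K, ΔS = -0.31 psu (deep − shallow).
Δρ/ρ₀ = −αΔT + βΔS = 1.408 × 10⁻³ − 2.356 × 10⁻⁴ = 1.1724 × 10⁻³, so Δρ ≈ 1.204 kg m⁻³.
N² = (g/ρ₀)·Δρ/Δz = g·(Δρ/ρ₀)/Δz = 9.8 × 1.1724 × 10⁻³ / 63 = 1.8237 × 10⁻⁴ s⁻².
N = √(1.8237 × 10⁻⁴) = 0.013504 rad s⁻¹ → T = 2π/N = 465.28 s ≈ 465 s.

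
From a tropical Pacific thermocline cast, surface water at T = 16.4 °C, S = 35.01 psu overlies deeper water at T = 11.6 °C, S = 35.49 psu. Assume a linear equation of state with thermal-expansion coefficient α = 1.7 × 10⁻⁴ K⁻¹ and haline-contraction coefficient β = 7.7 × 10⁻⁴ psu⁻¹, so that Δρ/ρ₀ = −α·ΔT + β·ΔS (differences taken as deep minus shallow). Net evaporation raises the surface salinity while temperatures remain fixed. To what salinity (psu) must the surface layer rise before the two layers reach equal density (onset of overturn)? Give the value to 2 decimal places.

Neutral buoyancy requires −α(T_deep − T_surf) + β(S_deep − S_surf′) = 0.
S_surf′ = S_deep − (α/β)·ΔT = 35.49 − (1.7 × 10⁻⁴/7.7 × 10⁻⁴)·(-4.8) = 36.5497 psu.
Increase required: 36.5497 − 35.01 = 1.5397 psu.

36.55 psu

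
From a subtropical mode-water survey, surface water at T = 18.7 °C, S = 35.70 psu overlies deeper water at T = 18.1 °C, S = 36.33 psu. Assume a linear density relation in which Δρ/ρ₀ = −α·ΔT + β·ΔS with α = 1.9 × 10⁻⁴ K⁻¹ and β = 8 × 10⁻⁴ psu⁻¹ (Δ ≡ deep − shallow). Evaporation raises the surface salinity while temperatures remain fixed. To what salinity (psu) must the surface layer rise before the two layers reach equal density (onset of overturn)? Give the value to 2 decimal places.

36.47 psu

Neutral buoyancy requires −α(T_deep − T_surf) + β(S_deep − S_surf′) = 0.
S_surf′ = S_deep − (α/β)·ΔT = 36.33 − (1.9 × 10⁻⁴/8 × 10⁻⁴)·(-0.6) = 36.4725 psu.
Increase required: 36.4725 − 35.70 = 0.7725 psu.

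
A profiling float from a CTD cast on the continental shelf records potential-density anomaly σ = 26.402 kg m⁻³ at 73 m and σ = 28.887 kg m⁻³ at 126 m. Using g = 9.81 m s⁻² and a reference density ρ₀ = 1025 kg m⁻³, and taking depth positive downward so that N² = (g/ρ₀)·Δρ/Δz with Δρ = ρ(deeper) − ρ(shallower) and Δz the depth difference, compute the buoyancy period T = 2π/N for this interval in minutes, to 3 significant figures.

Δρ = 1028.887 − 1026.402 = 2.485 kg m⁻³ over Δz = 126 − 73 = 53 m.
N² = (9.81/1025) × (2.485/53) = 4.4874 × 10⁻⁴ s⁻².
N = √(4.4874 × 10⁻⁴) = 0.021183 rad s⁻¹, so T = 2π/N = 296.61 s = 4.9435 min ≈ 4.94 min.
Since Δρ > 0 the layer is stably stratified.

4.94 min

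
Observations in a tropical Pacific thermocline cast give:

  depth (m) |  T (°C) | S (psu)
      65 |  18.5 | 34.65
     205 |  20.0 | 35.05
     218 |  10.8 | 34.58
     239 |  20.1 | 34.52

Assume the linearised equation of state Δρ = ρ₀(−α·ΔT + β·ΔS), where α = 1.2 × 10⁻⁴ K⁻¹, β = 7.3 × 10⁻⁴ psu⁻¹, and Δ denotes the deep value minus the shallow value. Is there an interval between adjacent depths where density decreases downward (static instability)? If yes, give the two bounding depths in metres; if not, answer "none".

218–239 m

Evaluate Δρ/ρ₀ = −αΔT + βΔS across each adjacent pair:
  65–205 m: −αΔT+βΔS = −(1.2 × 10⁻⁴)(+1.5)+(7.3 × 10⁻⁴)(+0.40) = 1.1 × 10⁻⁴ → stable
  205–218 m: −αΔT+βΔS = −(1.2 × 10⁻⁴)(-9.2)+(7.3 × 10⁻⁴)(-0.47) = 7.6 × 10⁻⁴ → stable
  218–239 m: −αΔT+βΔS = −(1.2 × 10⁻⁴)(+9.3)+(7.3 × 10⁻⁴)(-0.06) = -1.2 × 10⁻³ → UNSTABLE
The 218–239 m interval has Δρ < 0: lighter water underlies denser water.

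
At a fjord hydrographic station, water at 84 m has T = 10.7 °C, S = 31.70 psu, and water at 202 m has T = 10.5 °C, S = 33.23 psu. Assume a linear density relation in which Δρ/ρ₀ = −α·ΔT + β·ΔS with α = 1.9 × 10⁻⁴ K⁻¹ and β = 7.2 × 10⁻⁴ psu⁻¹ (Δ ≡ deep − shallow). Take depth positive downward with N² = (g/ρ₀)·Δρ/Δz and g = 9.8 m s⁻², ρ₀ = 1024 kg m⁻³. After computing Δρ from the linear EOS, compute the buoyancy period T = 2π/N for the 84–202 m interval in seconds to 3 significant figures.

646 s

ΔT = -0.2 K, ΔS = +1.53 psu (deep − shallow).
Δρ/ρ₀ = −αΔT + βΔS = 3.80 × 10⁻⁵ + 1.1016 × 10⁻³ = 1.1396 × 10⁻³, so Δρ ≈ 1.167 kg m⁻³.
N² = (g/ρ₀)·Δρ/Δz = g·(Δρ/ρ₀)/Δz = 9.8 × 1.1396 × 10⁻³ / 118 = 9.4645 × 10⁻⁵ s⁻².
N = √(9.4645 × 10⁻⁵) = 9.7286 × 10⁻³ rad s⁻¹ → T = 2π/N = 645.85 s ≈ 646 s.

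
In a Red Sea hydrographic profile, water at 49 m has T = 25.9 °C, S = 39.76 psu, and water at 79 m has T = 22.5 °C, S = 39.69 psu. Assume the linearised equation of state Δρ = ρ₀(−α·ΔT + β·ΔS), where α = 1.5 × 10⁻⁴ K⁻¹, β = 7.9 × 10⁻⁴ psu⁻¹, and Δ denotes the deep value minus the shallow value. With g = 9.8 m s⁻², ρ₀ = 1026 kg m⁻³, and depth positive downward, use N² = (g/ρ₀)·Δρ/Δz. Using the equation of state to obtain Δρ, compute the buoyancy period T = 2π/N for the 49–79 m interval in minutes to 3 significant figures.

ΔT = -3.4 K, ΔS = -0.07 psu (deep − shallow).
Δρ/ρ₀ = −αΔT + βΔS = 5.10 × 10⁻⁴ − 5.53 × 10⁻⁵ = 4.547 × 10⁻⁴, so Δρ ≈ 0.4665 kg m⁻³.
N² = (g/ρ₀)·Δρ/Δz = g·(Δρ/ρ₀)/Δz = 9.8 × 4.547 × 10⁻⁴ / 30 = 1.4854 × 10⁻⁴ s⁻².
N = √(1.4854 × 10⁻⁴) = 0.012188 rad s⁻¹ → T = 2π/N = 515.52 s = 8.5920 min ≈ 8.59 min.

8.59 min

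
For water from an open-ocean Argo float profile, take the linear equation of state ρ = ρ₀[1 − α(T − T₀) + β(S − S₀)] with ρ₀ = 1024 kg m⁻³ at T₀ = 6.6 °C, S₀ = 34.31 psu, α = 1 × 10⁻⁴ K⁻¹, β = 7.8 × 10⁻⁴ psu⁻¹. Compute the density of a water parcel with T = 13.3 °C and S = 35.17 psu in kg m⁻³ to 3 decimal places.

1024.001 kg m⁻³

T − T₀ = +6.7 K, S − S₀ = +0.86 psu.
Bracket = 1 − α·(+6.7) + β·(+0.86) = 1 + (8.00 × 10⁻⁷) = 1.0000008.
ρ = 1024 × 1.0000008 = 1024.001 kg m⁻³.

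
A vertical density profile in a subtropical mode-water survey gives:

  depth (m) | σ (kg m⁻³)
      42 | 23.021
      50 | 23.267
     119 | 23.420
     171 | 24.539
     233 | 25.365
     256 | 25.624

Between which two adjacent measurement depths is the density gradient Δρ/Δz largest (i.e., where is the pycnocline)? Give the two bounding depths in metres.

Compute the density gradient over each adjacent pair:
  42–50 m: Δρ/Δz = 0.246/8 = 0.031 kg m⁻⁴
  50–119 m: Δρ/Δz = 0.153/69 = 2.2 × 10⁻³ kg m⁻⁴
  119–171 m: Δρ/Δz = 1.119/52 = 0.022 kg m⁻⁴
  171–233 m: Δρ/Δz = 0.826/62 = 0.013 kg m⁻⁴
  233–256 m: Δρ/Δz = 0.259/23 = 0.011 kg m⁻⁴
The largest gradient is in the 42–50 m interval — the pycnocline.

42–50 m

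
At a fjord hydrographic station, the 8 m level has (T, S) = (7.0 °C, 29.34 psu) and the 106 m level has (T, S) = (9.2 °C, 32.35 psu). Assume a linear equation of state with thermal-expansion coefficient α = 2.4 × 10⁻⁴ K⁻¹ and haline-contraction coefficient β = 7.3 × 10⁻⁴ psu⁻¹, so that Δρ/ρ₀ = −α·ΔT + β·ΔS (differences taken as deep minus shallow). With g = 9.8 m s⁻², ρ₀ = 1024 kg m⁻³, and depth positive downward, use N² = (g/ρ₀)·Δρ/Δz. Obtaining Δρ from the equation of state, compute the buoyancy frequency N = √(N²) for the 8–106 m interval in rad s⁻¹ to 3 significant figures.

0.0129 rad s⁻¹

ΔT = +2.2 K, ΔS = +3.01 psu (deep − shallow).
Δρ/ρ₀ = −αΔT + βΔS = -5.28 × 10⁻⁴ + 2.1973 × 10⁻³ = 1.6693 × 10⁻³, so Δρ ≈ 1.709 kg m⁻³.
N² = (g/ρ₀)·Δρ/Δz = g·(Δρ/ρ₀)/Δz = 9.8 × 1.6693 × 10⁻³ / 98 = 1.6693 × 10⁻⁴ s⁻².
N = √(1.6693 × 10⁻⁴) = 0.012920 rad s⁻¹ ≈ 0.0129 rad s⁻¹.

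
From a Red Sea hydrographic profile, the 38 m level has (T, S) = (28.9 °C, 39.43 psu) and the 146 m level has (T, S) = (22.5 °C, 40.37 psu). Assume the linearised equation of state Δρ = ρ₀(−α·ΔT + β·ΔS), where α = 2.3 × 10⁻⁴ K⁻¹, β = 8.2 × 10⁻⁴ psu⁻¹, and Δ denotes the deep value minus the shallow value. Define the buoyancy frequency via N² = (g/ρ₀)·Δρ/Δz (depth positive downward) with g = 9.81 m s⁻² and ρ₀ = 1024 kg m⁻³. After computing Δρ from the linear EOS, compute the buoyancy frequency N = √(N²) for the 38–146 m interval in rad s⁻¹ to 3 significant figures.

ΔT = -6.4 K, ΔS = +0.94 psu (deep − shallow).
Δρ/ρ₀ = −αΔT + βΔS = 1.472 × 10⁻³ + 7.708 × 10⁻⁴ = 2.2428 × 10⁻³, so Δρ ≈ 2.297 kg m⁻³.
N² = (g/ρ₀)·Δρ/Δz = g·(Δρ/ρ₀)/Δz = 9.81 × 2.2428 × 10⁻³ / 108 = 2.0372 × 10⁻⁴ s⁻².
N = √(2.0372 × 10⁻⁴) = 0.014273 rad s⁻¹ ≈ 0.0143 rad s⁻¹.

0.0143 rad s⁻¹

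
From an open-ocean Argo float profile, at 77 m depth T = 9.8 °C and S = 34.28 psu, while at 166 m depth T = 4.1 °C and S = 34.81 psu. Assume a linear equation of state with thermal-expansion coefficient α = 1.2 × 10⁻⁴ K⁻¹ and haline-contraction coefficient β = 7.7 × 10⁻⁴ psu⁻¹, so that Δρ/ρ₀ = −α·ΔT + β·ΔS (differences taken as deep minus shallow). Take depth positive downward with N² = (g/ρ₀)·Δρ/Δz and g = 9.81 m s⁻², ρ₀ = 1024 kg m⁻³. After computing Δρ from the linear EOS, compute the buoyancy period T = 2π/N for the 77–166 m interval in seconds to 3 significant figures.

573 s

ΔT = -5.7 K, ΔS = +0.53 psu (deep − shallow).
Δρ/ρ₀ = −αΔT + βΔS = 6.84 × 10⁻⁴ + 4.081 × 10⁻⁴ = 1.0921 × 10⁻³, so Δρ ≈ 1.118 kg m⁻³.
N² = (g/ρ₀)·Δρ/Δz = g·(Δρ/ρ₀)/Δz = 9.81 × 1.0921 × 10⁻³ / 89 = 1.2038 × 10⁻⁴ s⁻².
N = √(1.2038 × 10⁻⁴) = 0.010972 rad s⁻¹ → T = 2π/N = 572.66 s ≈ 573 s.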